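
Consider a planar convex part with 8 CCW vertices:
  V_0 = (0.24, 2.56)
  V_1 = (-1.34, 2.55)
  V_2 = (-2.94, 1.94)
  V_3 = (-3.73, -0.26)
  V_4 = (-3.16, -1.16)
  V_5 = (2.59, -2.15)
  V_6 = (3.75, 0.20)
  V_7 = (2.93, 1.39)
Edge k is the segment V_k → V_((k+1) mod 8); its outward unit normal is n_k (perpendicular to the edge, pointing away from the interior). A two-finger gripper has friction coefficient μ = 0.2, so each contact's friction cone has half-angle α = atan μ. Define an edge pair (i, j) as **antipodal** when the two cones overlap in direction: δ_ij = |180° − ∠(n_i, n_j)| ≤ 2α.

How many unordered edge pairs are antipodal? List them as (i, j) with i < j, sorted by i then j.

α = atan 0.2 = 11.31°;  2α = 22.62°
n_0 = (-0.0063, +1.0000)
n_1 = (-0.3562, +0.9344)
n_2 = (-0.9412, +0.3380)
n_3 = (-0.8448, -0.5351)
n_4 = (-0.1697, -0.9855)
n_5 = (+0.8967, -0.4426)
n_6 = (+0.8234, +0.5674)
n_7 = (+0.3989, +0.9170)
  (0,1): δ = 159.49°  ·
  (0,2): δ = 110.12°  ·
  (0,3): δ = 58.02°  ·
  (0,4): δ = 10.13°  ✓
  (0,5): δ = 63.37°  ·
  (0,6): δ = 124.21°  ·
  (0,7): δ = 156.13°  ·
  (1,2): δ = 130.62°  ·
  (1,3): δ = 78.52°  ·
  (1,4): δ = 30.64°  ·
  (1,5): δ = 42.86°  ·
  (1,6): δ = 103.70°  ·
  (1,7): δ = 135.62°  ·
  (2,3): δ = 127.90°  ·
  (2,4): δ = 80.02°  ·
  (2,5): δ = 6.52°  ✓
  (2,6): δ = 54.32°  ·
  (2,7): δ = 86.25°  ·
  (3,4): δ = 132.12°  ·
  (3,5): δ = 58.62°  ·
  (3,6): δ = 2.22°  ✓
  (3,7): δ = 34.15°  ·
  (4,5): δ = 106.50°  ·
  (4,6): δ = 45.66°  ·
  (4,7): δ = 13.74°  ✓
  (5,6): δ = 119.16°  ·
  (5,7): δ = 87.23°  ·
  (6,7): δ = 148.08°  ·
antipodal pairs: 4

count = 4; pairs: (0,4), (2,5), (3,6), (4,7)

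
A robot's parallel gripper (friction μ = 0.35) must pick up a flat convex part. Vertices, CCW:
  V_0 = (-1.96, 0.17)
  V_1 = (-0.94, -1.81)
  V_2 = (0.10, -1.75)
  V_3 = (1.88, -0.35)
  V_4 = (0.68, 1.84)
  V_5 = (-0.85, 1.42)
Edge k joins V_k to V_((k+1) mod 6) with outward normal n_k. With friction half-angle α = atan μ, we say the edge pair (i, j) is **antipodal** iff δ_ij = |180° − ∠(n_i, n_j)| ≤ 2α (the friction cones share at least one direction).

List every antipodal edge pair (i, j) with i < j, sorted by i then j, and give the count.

α = atan 0.35 = 19.29°;  2α = 38.58°
n_0 = (-0.8890, -0.4580)
n_1 = (+0.0576, -0.9983)
n_2 = (+0.6182, -0.7860)
n_3 = (+0.8770, +0.4805)
n_4 = (-0.2647, +0.9643)
n_5 = (-0.7477, +0.6640)
  (0,1): δ = 113.95°  ·
  (0,2): δ = 79.07°  ·
  (0,3): δ = 1.46°  ✓
  (0,4): δ = 78.09°  ·
  (0,5): δ = 111.14°  ·
  (1,2): δ = 145.12°  ·
  (1,3): δ = 64.58°  ·
  (1,4): δ = 12.05°  ✓
  (1,5): δ = 45.09°  ·
  (2,3): δ = 99.47°  ·
  (2,4): δ = 22.84°  ✓
  (2,5): δ = 10.21°  ✓
  (3,4): δ = 103.37°  ·
  (3,5): δ = 70.33°  ·
  (4,5): δ = 146.96°  ·
antipodal pairs: 4

count = 4; pairs: (0,3), (1,4), (2,4), (2,5)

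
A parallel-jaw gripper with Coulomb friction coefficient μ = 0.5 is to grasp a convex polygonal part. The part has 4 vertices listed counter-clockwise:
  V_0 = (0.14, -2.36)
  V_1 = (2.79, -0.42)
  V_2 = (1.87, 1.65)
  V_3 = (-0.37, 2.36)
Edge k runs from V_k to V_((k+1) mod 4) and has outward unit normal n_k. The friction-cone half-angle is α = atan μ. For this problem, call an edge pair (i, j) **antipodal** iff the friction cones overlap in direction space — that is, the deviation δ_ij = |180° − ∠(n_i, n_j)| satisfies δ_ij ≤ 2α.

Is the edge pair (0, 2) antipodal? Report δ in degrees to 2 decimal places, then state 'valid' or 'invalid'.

δ = 53.79°, invalid

α = atan 0.5 = 26.57°;  2α = 53.13°
edge 0: e_0 = (+2.65, +1.94);  n_0 = (+0.5907, -0.8069)
edge 2: e_2 = (-2.24, +0.71);  n_2 = (+0.3021, +0.9533)
∠(n_0, n_2) = 126.21°
δ = |180° − 126.21°| = 53.79°
53.79° > 2α = 53.13°  →  invalid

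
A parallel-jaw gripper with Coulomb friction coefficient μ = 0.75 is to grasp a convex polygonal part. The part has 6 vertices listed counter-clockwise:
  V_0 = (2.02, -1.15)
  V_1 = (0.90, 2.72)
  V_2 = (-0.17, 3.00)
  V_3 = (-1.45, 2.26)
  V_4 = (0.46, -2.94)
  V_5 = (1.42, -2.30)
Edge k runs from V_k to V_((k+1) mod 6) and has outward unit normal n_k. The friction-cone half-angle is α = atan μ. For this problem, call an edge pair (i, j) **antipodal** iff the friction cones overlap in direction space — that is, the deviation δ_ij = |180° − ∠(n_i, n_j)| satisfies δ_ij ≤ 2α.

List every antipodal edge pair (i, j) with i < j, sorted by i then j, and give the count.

α = atan 0.75 = 36.87°;  2α = 73.74°
n_0 = (+0.9606, +0.2780)
n_1 = (+0.2532, +0.9674)
n_2 = (-0.5005, +0.8657)
n_3 = (-0.9387, -0.3448)
n_4 = (+0.5547, -0.8321)
n_5 = (+0.8866, -0.4626)
  (0,1): δ = 120.81°  ·
  (0,2): δ = 76.11°  ·
  (0,3): δ = 4.03°  ✓
  (0,4): δ = 107.55°  ·
  (0,5): δ = 136.31°  ·
  (1,2): δ = 135.30°  ·
  (1,3): δ = 55.17°  ✓
  (1,4): δ = 48.35°  ✓
  (1,5): δ = 77.11°  ·
  (2,3): δ = 99.86°  ·
  (2,4): δ = 3.66°  ✓
  (2,5): δ = 32.41°  ✓
  (3,4): δ = 76.48°  ·
  (3,5): δ = 47.72°  ✓
  (4,5): δ = 151.24°  ·
antipodal pairs: 6

count = 6; pairs: (0,3), (1,3), (1,4), (2,4), (2,5), (3,5)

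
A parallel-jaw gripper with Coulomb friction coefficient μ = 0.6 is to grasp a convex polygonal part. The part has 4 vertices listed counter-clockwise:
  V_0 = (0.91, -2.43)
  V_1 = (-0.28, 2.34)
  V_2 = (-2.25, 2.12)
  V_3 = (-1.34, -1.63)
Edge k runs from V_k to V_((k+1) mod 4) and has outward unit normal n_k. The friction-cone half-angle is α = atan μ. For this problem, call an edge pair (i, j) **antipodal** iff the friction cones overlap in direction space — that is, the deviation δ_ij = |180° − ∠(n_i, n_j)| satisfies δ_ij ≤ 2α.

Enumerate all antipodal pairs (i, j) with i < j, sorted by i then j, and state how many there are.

α = atan 0.6 = 30.96°;  2α = 61.93°
n_0 = (+0.9703, +0.2421)
n_1 = (-0.1110, +0.9938)
n_2 = (-0.9718, -0.2358)
n_3 = (-0.3350, -0.9422)
  (0,1): δ = 97.64°  ·
  (0,2): δ = 0.37°  ✓
  (0,3): δ = 56.42°  ✓
  (1,2): δ = 82.73°  ·
  (1,3): δ = 25.95°  ✓
  (2,3): δ = 123.21°  ·
antipodal pairs: 3

count = 3; pairs: (0,2), (0,3), (1,3)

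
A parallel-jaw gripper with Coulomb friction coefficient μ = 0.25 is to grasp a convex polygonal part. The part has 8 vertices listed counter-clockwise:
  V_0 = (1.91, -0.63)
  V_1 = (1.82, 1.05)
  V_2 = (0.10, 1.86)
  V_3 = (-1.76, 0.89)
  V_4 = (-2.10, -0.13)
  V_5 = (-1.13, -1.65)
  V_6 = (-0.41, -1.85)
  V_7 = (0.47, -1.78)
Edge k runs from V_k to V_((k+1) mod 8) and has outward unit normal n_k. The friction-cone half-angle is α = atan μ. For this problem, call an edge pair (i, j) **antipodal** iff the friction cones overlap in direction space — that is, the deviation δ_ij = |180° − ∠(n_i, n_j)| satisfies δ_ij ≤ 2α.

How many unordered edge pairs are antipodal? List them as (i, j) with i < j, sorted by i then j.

count = 4; pairs: (0,3), (1,5), (2,6), (2,7)

α = atan 0.25 = 14.04°;  2α = 28.07°
n_0 = (+0.9986, +0.0535)
n_1 = (+0.4261, +0.9047)
n_2 = (-0.4624, +0.8867)
n_3 = (-0.9487, +0.3162)
n_4 = (-0.8430, -0.5380)
n_5 = (-0.2676, -0.9635)
n_6 = (+0.0793, -0.9969)
n_7 = (+0.6240, -0.7814)
  (0,1): δ = 118.28°  ·
  (0,2): δ = 65.52°  ·
  (0,3): δ = 21.50°  ✓
  (0,4): δ = 29.48°  ·
  (0,5): δ = 71.41°  ·
  (0,6): δ = 91.48°  ·
  (0,7): δ = 125.54°  ·
  (1,2): δ = 127.24°  ·
  (1,3): δ = 83.22°  ·
  (1,4): δ = 32.24°  ·
  (1,5): δ = 9.69°  ✓
  (1,6): δ = 29.77°  ·
  (1,7): δ = 63.83°  ·
  (2,3): δ = 135.98°  ·
  (2,4): δ = 85.00°  ·
  (2,5): δ = 43.07°  ·
  (2,6): δ = 22.99°  ✓
  (2,7): δ = 11.07°  ✓
  (3,4): δ = 129.02°  ·
  (3,5): δ = 87.09°  ·
  (3,6): δ = 67.02°  ·
  (3,7): δ = 32.95°  ·
  (4,5): δ = 138.07°  ·
  (4,6): δ = 118.00°  ·
  (4,7): δ = 83.93°  ·
  (5,6): δ = 159.93°  ·
  (5,7): δ = 125.86°  ·
  (6,7): δ = 145.94°  ·
antipodal pairs: 4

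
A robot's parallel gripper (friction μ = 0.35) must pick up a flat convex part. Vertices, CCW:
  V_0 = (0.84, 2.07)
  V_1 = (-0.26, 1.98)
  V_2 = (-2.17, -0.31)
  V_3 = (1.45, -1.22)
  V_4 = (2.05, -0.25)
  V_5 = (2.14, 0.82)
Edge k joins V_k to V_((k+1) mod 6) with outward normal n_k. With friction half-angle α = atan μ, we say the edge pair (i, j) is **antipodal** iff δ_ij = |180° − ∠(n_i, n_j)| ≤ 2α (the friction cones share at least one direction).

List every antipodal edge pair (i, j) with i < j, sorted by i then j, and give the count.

α = atan 0.35 = 19.29°;  2α = 38.58°
n_0 = (-0.0815, +0.9967)
n_1 = (-0.7679, +0.6405)
n_2 = (-0.2438, -0.9698)
n_3 = (+0.8505, -0.5261)
n_4 = (+0.9965, -0.0838)
n_5 = (+0.6931, +0.7208)
  (0,1): δ = 134.51°  ·
  (0,2): δ = 18.79°  ✓
  (0,3): δ = 53.58°  ·
  (0,4): δ = 80.51°  ·
  (0,5): δ = 131.45°  ·
  (1,2): δ = 64.28°  ·
  (1,3): δ = 8.09°  ✓
  (1,4): δ = 35.02°  ✓
  (1,5): δ = 85.95°  ·
  (2,3): δ = 107.63°  ·
  (2,4): δ = 80.70°  ·
  (2,5): δ = 29.77°  ✓
  (3,4): δ = 153.07°  ·
  (3,5): δ = 102.14°  ·
  (4,5): δ = 129.07°  ·
antipodal pairs: 4

count = 4; pairs: (0,2), (1,3), (1,4), (2,5)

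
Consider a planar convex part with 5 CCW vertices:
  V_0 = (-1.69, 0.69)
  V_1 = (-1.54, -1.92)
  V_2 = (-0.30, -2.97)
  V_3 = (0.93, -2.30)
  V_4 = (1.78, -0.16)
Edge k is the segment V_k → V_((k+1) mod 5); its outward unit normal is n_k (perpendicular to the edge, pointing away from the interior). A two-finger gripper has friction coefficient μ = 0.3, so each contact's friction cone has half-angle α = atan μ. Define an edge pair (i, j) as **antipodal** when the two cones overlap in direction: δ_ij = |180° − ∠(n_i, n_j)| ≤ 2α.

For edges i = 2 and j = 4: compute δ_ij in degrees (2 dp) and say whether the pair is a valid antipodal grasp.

δ = 42.34°, invalid

α = atan 0.3 = 16.70°;  2α = 33.40°
edge 2: e_2 = (+1.23, +0.67);  n_2 = (+0.4784, -0.8782)
edge 4: e_4 = (-3.47, +0.85);  n_4 = (+0.2379, +0.9713)
∠(n_2, n_4) = 137.66°
δ = |180° − 137.66°| = 42.34°
42.34° > 2α = 33.40°  →  invalid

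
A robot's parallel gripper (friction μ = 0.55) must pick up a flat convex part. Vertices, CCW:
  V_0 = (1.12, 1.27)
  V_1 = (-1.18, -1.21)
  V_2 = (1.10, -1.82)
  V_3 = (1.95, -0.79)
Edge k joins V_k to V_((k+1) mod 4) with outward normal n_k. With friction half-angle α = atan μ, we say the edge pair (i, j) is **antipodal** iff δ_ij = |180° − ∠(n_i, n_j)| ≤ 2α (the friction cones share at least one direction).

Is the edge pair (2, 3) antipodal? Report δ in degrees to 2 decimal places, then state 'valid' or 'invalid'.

δ = 118.52°, invalid

α = atan 0.55 = 28.81°;  2α = 57.62°
edge 2: e_2 = (+0.85, +1.03);  n_2 = (+0.7713, -0.6365)
edge 3: e_3 = (-0.83, +2.06);  n_3 = (+0.9275, +0.3737)
∠(n_2, n_3) = 61.48°
δ = |180° − 61.48°| = 118.52°
118.52° > 2α = 57.62°  →  invalid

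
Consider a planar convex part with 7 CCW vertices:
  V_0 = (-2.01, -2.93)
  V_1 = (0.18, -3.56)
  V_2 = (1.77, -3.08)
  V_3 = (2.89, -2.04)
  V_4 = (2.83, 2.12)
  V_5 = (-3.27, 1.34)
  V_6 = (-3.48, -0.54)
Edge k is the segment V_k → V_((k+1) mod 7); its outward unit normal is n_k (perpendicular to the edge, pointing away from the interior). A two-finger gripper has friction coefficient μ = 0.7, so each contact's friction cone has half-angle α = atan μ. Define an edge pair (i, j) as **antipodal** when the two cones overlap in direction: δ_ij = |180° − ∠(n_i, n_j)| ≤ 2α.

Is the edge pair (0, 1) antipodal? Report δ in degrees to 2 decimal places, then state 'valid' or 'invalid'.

α = atan 0.7 = 34.99°;  2α = 69.98°
edge 0: e_0 = (+2.19, -0.63);  n_0 = (-0.2765, -0.9610)
edge 1: e_1 = (+1.59, +0.48);  n_1 = (+0.2890, -0.9573)
∠(n_0, n_1) = 32.85°
δ = |180° − 32.85°| = 147.15°
147.15° > 2α = 69.98°  →  invalid

δ = 147.15°, invalid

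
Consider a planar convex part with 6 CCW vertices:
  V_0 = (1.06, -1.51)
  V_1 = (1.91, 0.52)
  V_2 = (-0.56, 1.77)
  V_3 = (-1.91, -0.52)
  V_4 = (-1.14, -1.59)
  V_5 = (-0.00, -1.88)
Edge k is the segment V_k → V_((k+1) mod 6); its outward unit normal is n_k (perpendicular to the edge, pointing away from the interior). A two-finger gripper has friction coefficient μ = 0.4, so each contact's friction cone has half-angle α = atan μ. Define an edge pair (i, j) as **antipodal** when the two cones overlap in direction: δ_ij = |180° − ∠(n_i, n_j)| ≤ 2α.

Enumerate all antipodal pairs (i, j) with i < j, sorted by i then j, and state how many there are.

count = 4; pairs: (0,2), (1,3), (1,4), (2,5)

α = atan 0.4 = 21.80°;  2α = 43.60°
n_0 = (+0.9224, -0.3862)
n_1 = (+0.4515, +0.8922)
n_2 = (-0.8615, +0.5078)
n_3 = (-0.8117, -0.5841)
n_4 = (-0.2465, -0.9691)
n_5 = (+0.3296, -0.9441)
  (0,1): δ = 94.12°  ·
  (0,2): δ = 7.80°  ✓
  (0,3): δ = 58.46°  ·
  (0,4): δ = 98.45°  ·
  (0,5): δ = 131.96°  ·
  (1,2): δ = 93.68°  ·
  (1,3): δ = 27.42°  ✓
  (1,4): δ = 12.57°  ✓
  (1,5): δ = 46.08°  ·
  (2,3): δ = 113.74°  ·
  (2,4): δ = 73.75°  ·
  (2,5): δ = 40.24°  ✓
  (3,4): δ = 140.01°  ·
  (3,5): δ = 106.50°  ·
  (4,5): δ = 146.49°  ·
antipodal pairs: 4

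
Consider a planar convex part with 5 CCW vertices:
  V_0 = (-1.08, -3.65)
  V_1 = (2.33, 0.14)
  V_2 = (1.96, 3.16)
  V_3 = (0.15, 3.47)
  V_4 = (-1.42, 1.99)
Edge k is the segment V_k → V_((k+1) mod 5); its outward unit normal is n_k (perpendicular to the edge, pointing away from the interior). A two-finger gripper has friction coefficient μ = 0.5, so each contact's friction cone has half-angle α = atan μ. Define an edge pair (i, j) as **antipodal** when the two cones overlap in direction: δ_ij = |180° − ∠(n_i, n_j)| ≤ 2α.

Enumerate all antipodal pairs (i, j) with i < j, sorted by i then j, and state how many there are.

α = atan 0.5 = 26.57°;  2α = 53.13°
n_0 = (+0.7434, -0.6689)
n_1 = (+0.9926, +0.1216)
n_2 = (+0.1688, +0.9856)
n_3 = (-0.6859, +0.7277)
n_4 = (-0.9982, -0.0602)
  (0,1): δ = 131.04°  ·
  (0,2): δ = 57.74°  ·
  (0,3): δ = 4.71°  ✓
  (0,4): δ = 45.43°  ✓
  (1,2): δ = 106.70°  ·
  (1,3): δ = 53.68°  ·
  (1,4): δ = 3.54°  ✓
  (2,3): δ = 126.97°  ·
  (2,4): δ = 76.83°  ·
  (3,4): δ = 129.86°  ·
antipodal pairs: 3

count = 3; pairs: (0,3), (0,4), (1,4)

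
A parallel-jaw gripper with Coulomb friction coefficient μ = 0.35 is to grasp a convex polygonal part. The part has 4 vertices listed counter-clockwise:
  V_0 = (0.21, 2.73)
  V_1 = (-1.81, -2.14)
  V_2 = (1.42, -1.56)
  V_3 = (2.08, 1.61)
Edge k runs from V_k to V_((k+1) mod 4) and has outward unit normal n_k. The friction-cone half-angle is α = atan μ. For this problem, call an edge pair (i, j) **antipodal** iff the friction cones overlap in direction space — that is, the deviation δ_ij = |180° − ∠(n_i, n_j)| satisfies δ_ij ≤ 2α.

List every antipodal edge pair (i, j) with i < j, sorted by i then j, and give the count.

α = atan 0.35 = 19.29°;  2α = 38.58°
n_0 = (-0.9237, +0.3831)
n_1 = (+0.1767, -0.9843)
n_2 = (+0.9790, -0.2038)
n_3 = (+0.5138, +0.8579)
  (0,1): δ = 57.29°  ·
  (0,2): δ = 10.77°  ✓
  (0,3): δ = 81.61°  ·
  (1,2): δ = 111.94°  ·
  (1,3): δ = 41.10°  ·
  (2,3): δ = 109.16°  ·
antipodal pairs: 1

count = 1; pairs: (0,2)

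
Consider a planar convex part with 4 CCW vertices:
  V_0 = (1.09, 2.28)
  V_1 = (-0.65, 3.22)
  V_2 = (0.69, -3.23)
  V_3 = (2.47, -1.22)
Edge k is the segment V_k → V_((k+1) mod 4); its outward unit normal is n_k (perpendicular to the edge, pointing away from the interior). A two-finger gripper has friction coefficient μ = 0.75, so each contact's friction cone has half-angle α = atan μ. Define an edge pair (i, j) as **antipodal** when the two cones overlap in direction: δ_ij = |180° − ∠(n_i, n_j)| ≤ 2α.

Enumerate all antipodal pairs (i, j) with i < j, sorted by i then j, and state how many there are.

count = 3; pairs: (0,1), (1,2), (1,3)

α = atan 0.75 = 36.87°;  2α = 73.74°
n_0 = (+0.4753, +0.8798)
n_1 = (-0.9791, -0.2034)
n_2 = (+0.7486, -0.6630)
n_3 = (+0.9303, +0.3668)
  (0,1): δ = 49.88°  ✓
  (0,2): δ = 76.85°  ·
  (0,3): δ = 139.90°  ·
  (1,2): δ = 53.26°  ✓
  (1,3): δ = 9.78°  ✓
  (2,3): δ = 116.95°  ·
antipodal pairs: 3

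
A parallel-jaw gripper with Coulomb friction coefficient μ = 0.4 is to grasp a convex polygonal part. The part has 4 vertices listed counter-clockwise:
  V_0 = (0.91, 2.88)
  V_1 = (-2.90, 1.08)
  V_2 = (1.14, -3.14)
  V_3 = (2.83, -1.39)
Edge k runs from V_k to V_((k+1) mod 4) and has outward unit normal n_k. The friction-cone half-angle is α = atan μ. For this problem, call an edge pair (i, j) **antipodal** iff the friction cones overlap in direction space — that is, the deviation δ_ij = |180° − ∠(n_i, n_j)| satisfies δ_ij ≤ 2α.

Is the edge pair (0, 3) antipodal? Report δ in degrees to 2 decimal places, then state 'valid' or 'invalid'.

δ = 88.92°, invalid

α = atan 0.4 = 21.80°;  2α = 43.60°
edge 0: e_0 = (-3.81, -1.80);  n_0 = (-0.4272, +0.9042)
edge 3: e_3 = (-1.92, +4.27);  n_3 = (+0.9120, +0.4101)
∠(n_0, n_3) = 91.08°
δ = |180° − 91.08°| = 88.92°
88.92° > 2α = 43.60°  →  invalid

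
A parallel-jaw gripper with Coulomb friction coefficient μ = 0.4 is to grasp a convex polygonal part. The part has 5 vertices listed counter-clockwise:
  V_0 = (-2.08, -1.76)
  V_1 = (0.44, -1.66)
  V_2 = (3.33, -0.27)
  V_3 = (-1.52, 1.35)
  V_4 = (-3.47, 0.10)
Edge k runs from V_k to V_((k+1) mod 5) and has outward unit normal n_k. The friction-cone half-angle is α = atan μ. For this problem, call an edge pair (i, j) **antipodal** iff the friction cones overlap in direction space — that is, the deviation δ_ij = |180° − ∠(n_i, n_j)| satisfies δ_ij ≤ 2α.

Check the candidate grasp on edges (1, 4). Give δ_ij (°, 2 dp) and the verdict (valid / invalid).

δ = 101.09°, invalid

α = atan 0.4 = 21.80°;  2α = 43.60°
edge 1: e_1 = (+2.89, +1.39);  n_1 = (+0.4334, -0.9012)
edge 4: e_4 = (+1.39, -1.86);  n_4 = (-0.8010, -0.5986)
∠(n_1, n_4) = 78.91°
δ = |180° − 78.91°| = 101.09°
101.09° > 2α = 43.60°  →  invalid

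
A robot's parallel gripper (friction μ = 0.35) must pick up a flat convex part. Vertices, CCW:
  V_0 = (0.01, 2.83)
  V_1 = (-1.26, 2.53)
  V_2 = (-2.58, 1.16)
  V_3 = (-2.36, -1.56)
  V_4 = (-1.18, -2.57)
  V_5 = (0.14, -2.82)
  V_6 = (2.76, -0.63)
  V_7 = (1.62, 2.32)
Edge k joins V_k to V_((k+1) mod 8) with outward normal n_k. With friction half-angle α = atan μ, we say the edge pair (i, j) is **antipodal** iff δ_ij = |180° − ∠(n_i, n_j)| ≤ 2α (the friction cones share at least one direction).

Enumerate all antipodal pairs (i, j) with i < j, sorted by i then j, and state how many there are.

count = 7; pairs: (0,4), (0,5), (1,5), (2,6), (3,6), (3,7), (4,7)

α = atan 0.35 = 19.29°;  2α = 38.58°
n_0 = (-0.2299, +0.9732)
n_1 = (-0.7201, +0.6938)
n_2 = (-0.9967, -0.0806)
n_3 = (-0.6503, -0.7597)
n_4 = (-0.1861, -0.9825)
n_5 = (+0.6413, -0.7673)
n_6 = (+0.9328, +0.3605)
n_7 = (+0.3020, +0.9533)
  (0,1): δ = 147.23°  ·
  (0,2): δ = 98.67°  ·
  (0,3): δ = 53.85°  ·
  (0,4): δ = 24.02°  ✓
  (0,5): δ = 26.60°  ✓
  (0,6): δ = 97.84°  ·
  (0,7): δ = 149.13°  ·
  (1,2): δ = 131.44°  ·
  (1,3): δ = 86.63°  ·
  (1,4): δ = 56.79°  ·
  (1,5): δ = 6.17°  ✓
  (1,6): δ = 65.06°  ·
  (1,7): δ = 116.36°  ·
  (2,3): δ = 135.19°  ·
  (2,4): δ = 105.35°  ·
  (2,5): δ = 54.73°  ·
  (2,6): δ = 16.50°  ✓
  (2,7): δ = 67.80°  ·
  (3,4): δ = 150.16°  ·
  (3,5): δ = 99.55°  ·
  (3,6): δ = 28.31°  ✓
  (3,7): δ = 22.98°  ✓
  (4,5): δ = 129.38°  ·
  (4,6): δ = 58.15°  ·
  (4,7): δ = 6.85°  ✓
  (5,6): δ = 108.76°  ·
  (5,7): δ = 57.47°  ·
  (6,7): δ = 128.71°  ·
antipodal pairs: 7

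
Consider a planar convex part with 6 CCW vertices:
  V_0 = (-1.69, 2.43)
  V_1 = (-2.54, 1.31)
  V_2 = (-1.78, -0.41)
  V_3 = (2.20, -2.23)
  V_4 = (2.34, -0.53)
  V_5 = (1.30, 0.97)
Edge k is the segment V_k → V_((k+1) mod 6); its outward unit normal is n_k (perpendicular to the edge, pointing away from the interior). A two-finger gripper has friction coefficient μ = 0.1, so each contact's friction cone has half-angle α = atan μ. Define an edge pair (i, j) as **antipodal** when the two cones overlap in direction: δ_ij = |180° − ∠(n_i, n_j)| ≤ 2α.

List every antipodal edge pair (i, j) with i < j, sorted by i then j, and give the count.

α = atan 0.1 = 5.71°;  2α = 11.42°
n_0 = (-0.7966, +0.6045)
n_1 = (-0.9147, -0.4042)
n_2 = (-0.4159, -0.9094)
n_3 = (+0.9966, -0.0821)
n_4 = (+0.8218, +0.5698)
n_5 = (+0.4388, +0.8986)
  (0,1): δ = 118.97°  ·
  (0,2): δ = 77.38°  ·
  (0,3): δ = 32.49°  ·
  (0,4): δ = 71.93°  ·
  (0,5): δ = 101.17°  ·
  (1,2): δ = 138.41°  ·
  (1,3): δ = 28.55°  ·
  (1,4): δ = 10.90°  ✓
  (1,5): δ = 40.14°  ·
  (2,3): δ = 70.13°  ·
  (2,4): δ = 30.69°  ·
  (2,5): δ = 1.45°  ✓
  (3,4): δ = 140.56°  ·
  (3,5): δ = 111.32°  ·
  (4,5): δ = 150.76°  ·
antipodal pairs: 2

count = 2; pairs: (1,4), (2,5)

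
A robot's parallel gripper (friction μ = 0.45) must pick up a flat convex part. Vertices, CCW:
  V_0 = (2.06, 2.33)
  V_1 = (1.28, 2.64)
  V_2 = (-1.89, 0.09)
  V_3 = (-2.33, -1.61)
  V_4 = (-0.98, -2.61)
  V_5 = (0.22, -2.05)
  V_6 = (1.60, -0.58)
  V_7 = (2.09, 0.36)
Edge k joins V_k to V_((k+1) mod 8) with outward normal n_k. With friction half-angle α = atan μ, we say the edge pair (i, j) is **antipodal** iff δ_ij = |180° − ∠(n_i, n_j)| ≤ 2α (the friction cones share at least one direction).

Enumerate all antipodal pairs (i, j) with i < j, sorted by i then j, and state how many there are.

α = atan 0.45 = 24.23°;  2α = 48.46°
n_0 = (+0.3693, +0.9293)
n_1 = (-0.6268, +0.7792)
n_2 = (-0.9681, +0.2506)
n_3 = (-0.5952, -0.8036)
n_4 = (+0.4229, -0.9062)
n_5 = (+0.7291, -0.6844)
n_6 = (+0.8868, -0.4622)
n_7 = (+0.9999, +0.0152)
  (0,1): δ = 119.51°  ·
  (0,2): δ = 82.84°  ·
  (0,3): δ = 14.85°  ✓
  (0,4): δ = 46.69°  ✓
  (0,5): δ = 68.48°  ·
  (0,6): δ = 84.14°  ·
  (0,7): δ = 112.55°  ·
  (1,2): δ = 143.32°  ·
  (1,3): δ = 75.34°  ·
  (1,4): δ = 13.80°  ✓
  (1,5): δ = 7.99°  ✓
  (1,6): δ = 23.65°  ✓
  (1,7): δ = 52.06°  ·
  (2,3): δ = 112.02°  ·
  (2,4): δ = 50.47°  ·
  (2,5): δ = 28.68°  ✓
  (2,6): δ = 13.02°  ✓
  (2,7): δ = 15.38°  ✓
  (3,4): δ = 118.45°  ·
  (3,5): δ = 96.66°  ·
  (3,6): δ = 81.00°  ·
  (3,7): δ = 52.60°  ·
  (4,5): δ = 158.21°  ·
  (4,6): δ = 142.55°  ·
  (4,7): δ = 114.14°  ·
  (5,6): δ = 164.34°  ·
  (5,7): δ = 135.94°  ·
  (6,7): δ = 151.60°  ·
antipodal pairs: 8

count = 8; pairs: (0,3), (0,4), (1,4), (1,5), (1,6), (2,5), (2,6), (2,7)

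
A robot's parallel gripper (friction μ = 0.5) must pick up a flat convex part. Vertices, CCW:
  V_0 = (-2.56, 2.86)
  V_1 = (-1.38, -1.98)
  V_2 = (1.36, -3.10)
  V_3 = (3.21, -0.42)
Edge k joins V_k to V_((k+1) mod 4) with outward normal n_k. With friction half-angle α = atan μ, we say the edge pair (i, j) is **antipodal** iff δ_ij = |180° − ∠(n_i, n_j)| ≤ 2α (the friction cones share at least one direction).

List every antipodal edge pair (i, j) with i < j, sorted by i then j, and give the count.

count = 3; pairs: (0,2), (0,3), (1,3)

α = atan 0.5 = 26.57°;  2α = 53.13°
n_0 = (-0.9715, -0.2369)
n_1 = (-0.3784, -0.9257)
n_2 = (+0.8230, -0.5681)
n_3 = (+0.4942, +0.8694)
  (0,1): δ = 125.93°  ·
  (0,2): δ = 48.32°  ✓
  (0,3): δ = 46.68°  ✓
  (1,2): δ = 102.38°  ·
  (1,3): δ = 7.38°  ✓
  (2,3): δ = 85.00°  ·
antipodal pairs: 3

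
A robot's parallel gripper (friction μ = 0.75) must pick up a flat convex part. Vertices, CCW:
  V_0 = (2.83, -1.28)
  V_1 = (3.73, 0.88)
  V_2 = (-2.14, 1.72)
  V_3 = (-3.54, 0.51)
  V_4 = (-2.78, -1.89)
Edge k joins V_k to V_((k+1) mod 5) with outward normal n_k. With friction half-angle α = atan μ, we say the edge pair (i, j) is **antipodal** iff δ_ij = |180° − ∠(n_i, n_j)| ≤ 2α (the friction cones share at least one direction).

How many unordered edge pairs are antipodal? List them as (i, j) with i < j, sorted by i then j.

α = atan 0.75 = 36.87°;  2α = 73.74°
n_0 = (+0.9231, -0.3846)
n_1 = (+0.1417, +0.9899)
n_2 = (-0.6539, +0.7566)
n_3 = (-0.9533, -0.3019)
n_4 = (+0.1081, -0.9941)
  (0,1): δ = 75.52°  ·
  (0,2): δ = 26.54°  ✓
  (0,3): δ = 40.19°  ✓
  (0,4): δ = 118.83°  ·
  (1,2): δ = 131.02°  ·
  (1,3): δ = 64.28°  ✓
  (1,4): δ = 14.35°  ✓
  (2,3): δ = 113.27°  ·
  (2,4): δ = 34.63°  ✓
  (3,4): δ = 101.37°  ·
antipodal pairs: 5

count = 5; pairs: (0,2), (0,3), (1,3), (1,4), (2,4)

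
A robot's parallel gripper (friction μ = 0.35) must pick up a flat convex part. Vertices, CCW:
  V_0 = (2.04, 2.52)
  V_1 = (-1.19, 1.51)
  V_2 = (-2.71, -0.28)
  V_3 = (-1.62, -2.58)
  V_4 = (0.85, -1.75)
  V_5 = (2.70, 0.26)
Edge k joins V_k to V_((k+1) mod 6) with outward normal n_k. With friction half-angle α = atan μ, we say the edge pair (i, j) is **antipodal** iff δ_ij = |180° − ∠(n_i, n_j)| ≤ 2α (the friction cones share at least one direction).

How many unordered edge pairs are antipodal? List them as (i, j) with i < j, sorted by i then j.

count = 5; pairs: (0,3), (0,4), (1,3), (1,4), (2,5)

α = atan 0.35 = 19.29°;  2α = 38.58°
n_0 = (-0.2984, +0.9544)
n_1 = (-0.7623, +0.6473)
n_2 = (-0.9037, -0.4283)
n_3 = (+0.3185, -0.9479)
n_4 = (+0.7358, -0.6772)
n_5 = (+0.9599, +0.2803)
  (0,1): δ = 147.70°  ·
  (0,2): δ = 82.01°  ·
  (0,3): δ = 1.21°  ✓
  (0,4): δ = 30.01°  ✓
  (0,5): δ = 88.92°  ·
  (1,2): δ = 114.31°  ·
  (1,3): δ = 31.09°  ✓
  (1,4): δ = 2.29°  ✓
  (1,5): δ = 56.62°  ·
  (2,3): δ = 96.78°  ·
  (2,4): δ = 67.98°  ·
  (2,5): δ = 9.08°  ✓
  (3,4): δ = 151.20°  ·
  (3,5): δ = 92.29°  ·
  (4,5): δ = 121.09°  ·
antipodal pairs: 5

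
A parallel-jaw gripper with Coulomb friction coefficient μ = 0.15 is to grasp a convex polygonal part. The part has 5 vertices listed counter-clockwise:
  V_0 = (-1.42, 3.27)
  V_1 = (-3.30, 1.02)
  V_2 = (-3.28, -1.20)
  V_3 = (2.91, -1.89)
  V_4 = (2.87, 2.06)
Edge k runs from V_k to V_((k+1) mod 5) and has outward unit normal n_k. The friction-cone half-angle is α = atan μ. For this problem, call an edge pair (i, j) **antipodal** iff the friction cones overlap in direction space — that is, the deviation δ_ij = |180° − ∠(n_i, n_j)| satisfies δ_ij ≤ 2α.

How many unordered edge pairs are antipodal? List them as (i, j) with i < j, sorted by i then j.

count = 2; pairs: (1,3), (2,4)

α = atan 0.15 = 8.53°;  2α = 17.06°
n_0 = (-0.7674, +0.6412)
n_1 = (-1.0000, -0.0090)
n_2 = (-0.1108, -0.9938)
n_3 = (+0.9999, +0.0101)
n_4 = (+0.2715, +0.9624)
  (0,1): δ = 139.60°  ·
  (0,2): δ = 56.48°  ·
  (0,3): δ = 40.46°  ·
  (0,4): δ = 114.13°  ·
  (1,2): δ = 96.88°  ·
  (1,3): δ = 0.06°  ✓
  (1,4): δ = 73.73°  ·
  (2,3): δ = 83.06°  ·
  (2,4): δ = 9.39°  ✓
  (3,4): δ = 106.33°  ·
antipodal pairs: 2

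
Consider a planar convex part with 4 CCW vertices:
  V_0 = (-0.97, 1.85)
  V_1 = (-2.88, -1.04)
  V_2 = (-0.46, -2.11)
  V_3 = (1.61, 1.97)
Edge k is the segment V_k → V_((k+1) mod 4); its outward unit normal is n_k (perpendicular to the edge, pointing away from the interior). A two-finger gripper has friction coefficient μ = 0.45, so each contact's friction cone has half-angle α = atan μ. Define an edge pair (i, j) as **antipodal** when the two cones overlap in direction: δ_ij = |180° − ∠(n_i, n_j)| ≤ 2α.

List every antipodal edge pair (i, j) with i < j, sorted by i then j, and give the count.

α = atan 0.45 = 24.23°;  2α = 48.46°
n_0 = (-0.8343, +0.5514)
n_1 = (-0.4044, -0.9146)
n_2 = (+0.8918, -0.4525)
n_3 = (-0.0465, +0.9989)
  (0,1): δ = 80.39°  ·
  (0,2): δ = 6.56°  ✓
  (0,3): δ = 126.12°  ·
  (1,2): δ = 93.05°  ·
  (1,3): δ = 26.52°  ✓
  (2,3): δ = 60.44°  ·
antipodal pairs: 2

count = 2; pairs: (0,2), (1,3)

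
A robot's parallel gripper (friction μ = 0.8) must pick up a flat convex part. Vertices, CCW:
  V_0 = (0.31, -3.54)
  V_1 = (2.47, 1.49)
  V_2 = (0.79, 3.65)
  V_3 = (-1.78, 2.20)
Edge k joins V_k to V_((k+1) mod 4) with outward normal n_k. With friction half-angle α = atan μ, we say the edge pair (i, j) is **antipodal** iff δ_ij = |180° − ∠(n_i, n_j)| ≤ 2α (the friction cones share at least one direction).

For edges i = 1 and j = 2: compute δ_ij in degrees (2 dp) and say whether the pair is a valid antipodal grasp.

δ = 98.44°, invalid

α = atan 0.8 = 38.66°;  2α = 77.32°
edge 1: e_1 = (-1.68, +2.16);  n_1 = (+0.7894, +0.6139)
edge 2: e_2 = (-2.57, -1.45);  n_2 = (-0.4914, +0.8709)
∠(n_1, n_2) = 81.56°
δ = |180° − 81.56°| = 98.44°
98.44° > 2α = 77.32°  →  invalid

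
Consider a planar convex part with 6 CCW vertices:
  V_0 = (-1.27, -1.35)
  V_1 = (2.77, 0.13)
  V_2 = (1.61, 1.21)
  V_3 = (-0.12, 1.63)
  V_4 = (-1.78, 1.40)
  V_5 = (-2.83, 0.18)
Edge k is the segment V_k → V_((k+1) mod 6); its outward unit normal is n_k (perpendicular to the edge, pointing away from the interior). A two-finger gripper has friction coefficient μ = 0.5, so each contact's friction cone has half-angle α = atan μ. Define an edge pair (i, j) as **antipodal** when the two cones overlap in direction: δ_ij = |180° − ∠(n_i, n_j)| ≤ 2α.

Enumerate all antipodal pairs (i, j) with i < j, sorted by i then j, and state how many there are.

α = atan 0.5 = 26.57°;  2α = 53.13°
n_0 = (+0.3440, -0.9390)
n_1 = (+0.6814, +0.7319)
n_2 = (+0.2359, +0.9718)
n_3 = (-0.1372, +0.9905)
n_4 = (-0.7579, +0.6523)
n_5 = (-0.7002, -0.7139)
  (0,1): δ = 63.07°  ·
  (0,2): δ = 33.77°  ✓
  (0,3): δ = 12.23°  ✓
  (0,4): δ = 29.16°  ✓
  (0,5): δ = 115.44°  ·
  (1,2): δ = 150.69°  ·
  (1,3): δ = 129.16°  ·
  (1,4): δ = 87.76°  ·
  (1,5): δ = 1.49°  ✓
  (2,3): δ = 158.47°  ·
  (2,4): δ = 117.07°  ·
  (2,5): δ = 30.80°  ✓
  (3,4): δ = 138.61°  ·
  (3,5): δ = 52.33°  ✓
  (4,5): δ = 93.73°  ·
antipodal pairs: 6

count = 6; pairs: (0,2), (0,3), (0,4), (1,5), (2,5), (3,5)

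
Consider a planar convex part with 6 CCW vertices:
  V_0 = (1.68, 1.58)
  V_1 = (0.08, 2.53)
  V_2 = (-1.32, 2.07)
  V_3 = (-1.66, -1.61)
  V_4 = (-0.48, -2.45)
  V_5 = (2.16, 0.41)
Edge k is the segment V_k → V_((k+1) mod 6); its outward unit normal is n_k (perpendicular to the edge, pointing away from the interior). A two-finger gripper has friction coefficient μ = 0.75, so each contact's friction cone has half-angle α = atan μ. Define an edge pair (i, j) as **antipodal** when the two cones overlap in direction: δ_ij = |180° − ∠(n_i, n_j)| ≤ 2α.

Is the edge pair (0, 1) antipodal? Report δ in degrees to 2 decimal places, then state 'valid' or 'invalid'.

α = atan 0.75 = 36.87°;  2α = 73.74°
edge 0: e_0 = (-1.60, +0.95);  n_0 = (+0.5105, +0.8599)
edge 1: e_1 = (-1.40, -0.46);  n_1 = (-0.3122, +0.9500)
∠(n_0, n_1) = 48.89°
δ = |180° − 48.89°| = 131.11°
131.11° > 2α = 73.74°  →  invalid

δ = 131.11°, invalid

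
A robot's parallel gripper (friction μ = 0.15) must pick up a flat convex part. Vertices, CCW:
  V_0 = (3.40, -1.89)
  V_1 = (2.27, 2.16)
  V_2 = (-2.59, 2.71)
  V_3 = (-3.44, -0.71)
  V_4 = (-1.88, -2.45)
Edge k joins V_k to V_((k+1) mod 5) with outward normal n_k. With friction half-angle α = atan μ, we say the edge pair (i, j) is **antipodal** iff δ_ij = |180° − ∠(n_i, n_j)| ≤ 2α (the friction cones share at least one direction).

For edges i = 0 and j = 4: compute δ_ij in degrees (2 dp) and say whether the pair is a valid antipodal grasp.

α = atan 0.15 = 8.53°;  2α = 17.06°
edge 0: e_0 = (-1.13, +4.05);  n_0 = (+0.9632, +0.2687)
edge 4: e_4 = (+5.28, +0.56);  n_4 = (+0.1055, -0.9944)
∠(n_0, n_4) = 99.54°
δ = |180° − 99.54°| = 80.46°
80.46° > 2α = 17.06°  →  invalid

δ = 80.46°, invalid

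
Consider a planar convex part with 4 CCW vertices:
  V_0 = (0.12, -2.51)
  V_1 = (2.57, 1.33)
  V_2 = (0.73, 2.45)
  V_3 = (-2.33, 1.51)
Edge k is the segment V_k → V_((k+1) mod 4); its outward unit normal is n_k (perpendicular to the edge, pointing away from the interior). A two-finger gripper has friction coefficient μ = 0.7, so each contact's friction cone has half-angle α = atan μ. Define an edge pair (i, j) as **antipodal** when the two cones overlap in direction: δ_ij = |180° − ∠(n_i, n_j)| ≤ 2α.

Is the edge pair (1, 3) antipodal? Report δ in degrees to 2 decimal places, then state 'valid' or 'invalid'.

δ = 27.31°, valid

α = atan 0.7 = 34.99°;  2α = 69.98°
edge 1: e_1 = (-1.84, +1.12);  n_1 = (+0.5199, +0.8542)
edge 3: e_3 = (+2.45, -4.02);  n_3 = (-0.8539, -0.5204)
∠(n_1, n_3) = 152.69°
δ = |180° − 152.69°| = 27.31°
27.31° ≤ 2α = 69.98°  →  valid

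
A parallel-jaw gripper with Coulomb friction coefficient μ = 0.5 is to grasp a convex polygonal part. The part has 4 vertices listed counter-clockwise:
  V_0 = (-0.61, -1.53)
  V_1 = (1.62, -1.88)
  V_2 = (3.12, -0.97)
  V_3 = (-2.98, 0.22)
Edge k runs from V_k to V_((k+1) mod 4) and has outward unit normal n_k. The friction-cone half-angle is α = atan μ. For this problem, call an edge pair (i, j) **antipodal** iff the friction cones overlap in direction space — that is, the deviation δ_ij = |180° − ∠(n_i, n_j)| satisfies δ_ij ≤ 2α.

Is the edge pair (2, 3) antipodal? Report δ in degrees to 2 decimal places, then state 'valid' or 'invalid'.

α = atan 0.5 = 26.57°;  2α = 53.13°
edge 2: e_2 = (-6.10, +1.19);  n_2 = (+0.1915, +0.9815)
edge 3: e_3 = (+2.37, -1.75);  n_3 = (-0.5940, -0.8045)
∠(n_2, n_3) = 154.60°
δ = |180° − 154.60°| = 25.40°
25.40° ≤ 2α = 53.13°  →  valid

δ = 25.40°, valid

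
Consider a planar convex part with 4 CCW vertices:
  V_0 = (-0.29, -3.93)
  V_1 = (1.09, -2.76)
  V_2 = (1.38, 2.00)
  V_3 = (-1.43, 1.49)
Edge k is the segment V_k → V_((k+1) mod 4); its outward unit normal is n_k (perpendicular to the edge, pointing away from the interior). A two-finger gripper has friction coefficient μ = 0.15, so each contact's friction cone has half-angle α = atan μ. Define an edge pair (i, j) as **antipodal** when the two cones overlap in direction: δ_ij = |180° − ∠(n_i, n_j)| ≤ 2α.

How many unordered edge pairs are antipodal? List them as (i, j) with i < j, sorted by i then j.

count = 1; pairs: (1,3)

α = atan 0.15 = 8.53°;  2α = 17.06°
n_0 = (+0.6467, -0.7628)
n_1 = (+0.9981, -0.0608)
n_2 = (-0.1786, +0.9839)
n_3 = (-0.9786, -0.2058)
  (0,1): δ = 133.78°  ·
  (0,2): δ = 30.01°  ·
  (0,3): δ = 61.59°  ·
  (1,2): δ = 76.23°  ·
  (1,3): δ = 15.36°  ✓
  (2,3): δ = 88.41°  ·
antipodal pairs: 1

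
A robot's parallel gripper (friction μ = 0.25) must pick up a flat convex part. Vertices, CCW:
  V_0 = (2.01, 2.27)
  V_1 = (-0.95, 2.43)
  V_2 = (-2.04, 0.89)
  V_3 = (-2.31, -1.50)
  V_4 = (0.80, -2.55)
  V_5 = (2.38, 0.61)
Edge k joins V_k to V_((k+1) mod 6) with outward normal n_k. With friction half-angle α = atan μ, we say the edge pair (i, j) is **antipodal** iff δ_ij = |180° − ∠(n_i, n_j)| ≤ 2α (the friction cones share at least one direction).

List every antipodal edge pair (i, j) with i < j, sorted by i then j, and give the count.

count = 4; pairs: (0,3), (1,4), (2,4), (2,5)

α = atan 0.25 = 14.04°;  2α = 28.07°
n_0 = (+0.0540, +0.9985)
n_1 = (-0.8162, +0.5777)
n_2 = (-0.9937, +0.1123)
n_3 = (-0.3199, -0.9475)
n_4 = (+0.8944, -0.4472)
n_5 = (+0.9760, +0.2176)
  (0,1): δ = 122.20°  ·
  (0,2): δ = 93.35°  ·
  (0,3): δ = 15.56°  ✓
  (0,4): δ = 66.53°  ·
  (0,5): δ = 105.66°  ·
  (1,2): δ = 151.15°  ·
  (1,3): δ = 73.37°  ·
  (1,4): δ = 8.73°  ✓
  (1,5): δ = 47.86°  ·
  (2,3): δ = 102.21°  ·
  (2,4): δ = 20.12°  ✓
  (2,5): δ = 19.01°  ✓
  (3,4): δ = 97.91°  ·
  (3,5): δ = 58.78°  ·
  (4,5): δ = 140.87°  ·
antipodal pairs: 4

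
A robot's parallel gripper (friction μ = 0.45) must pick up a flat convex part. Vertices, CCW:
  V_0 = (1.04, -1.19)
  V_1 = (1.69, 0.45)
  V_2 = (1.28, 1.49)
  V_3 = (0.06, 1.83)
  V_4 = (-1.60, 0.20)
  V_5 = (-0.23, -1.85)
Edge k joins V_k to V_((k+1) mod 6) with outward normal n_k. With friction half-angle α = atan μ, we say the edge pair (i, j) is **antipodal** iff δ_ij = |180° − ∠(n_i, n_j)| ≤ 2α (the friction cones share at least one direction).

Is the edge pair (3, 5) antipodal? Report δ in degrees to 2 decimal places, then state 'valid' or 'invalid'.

δ = 17.02°, valid

α = atan 0.45 = 24.23°;  2α = 48.46°
edge 3: e_3 = (-1.66, -1.63);  n_3 = (-0.7006, +0.7135)
edge 5: e_5 = (+1.27, +0.66);  n_5 = (+0.4611, -0.8873)
∠(n_3, n_5) = 162.98°
δ = |180° − 162.98°| = 17.02°
17.02° ≤ 2α = 48.46°  →  valid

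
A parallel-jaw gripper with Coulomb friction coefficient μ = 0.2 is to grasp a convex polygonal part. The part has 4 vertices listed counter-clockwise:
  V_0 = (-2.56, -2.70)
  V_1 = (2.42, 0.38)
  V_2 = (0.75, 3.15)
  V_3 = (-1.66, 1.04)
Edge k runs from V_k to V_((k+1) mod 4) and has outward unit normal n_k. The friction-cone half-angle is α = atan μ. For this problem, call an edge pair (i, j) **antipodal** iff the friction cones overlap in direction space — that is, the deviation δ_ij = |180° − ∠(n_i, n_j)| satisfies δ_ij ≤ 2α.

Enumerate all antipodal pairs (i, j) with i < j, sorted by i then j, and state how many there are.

count = 1; pairs: (0,2)

α = atan 0.2 = 11.31°;  2α = 22.62°
n_0 = (+0.5260, -0.8505)
n_1 = (+0.8564, +0.5163)
n_2 = (-0.6587, +0.7524)
n_3 = (-0.9722, +0.2340)
  (0,1): δ = 90.65°  ·
  (0,2): δ = 9.47°  ✓
  (0,3): δ = 44.73°  ·
  (1,2): δ = 79.88°  ·
  (1,3): δ = 44.62°  ·
  (2,3): δ = 144.73°  ·
antipodal pairs: 1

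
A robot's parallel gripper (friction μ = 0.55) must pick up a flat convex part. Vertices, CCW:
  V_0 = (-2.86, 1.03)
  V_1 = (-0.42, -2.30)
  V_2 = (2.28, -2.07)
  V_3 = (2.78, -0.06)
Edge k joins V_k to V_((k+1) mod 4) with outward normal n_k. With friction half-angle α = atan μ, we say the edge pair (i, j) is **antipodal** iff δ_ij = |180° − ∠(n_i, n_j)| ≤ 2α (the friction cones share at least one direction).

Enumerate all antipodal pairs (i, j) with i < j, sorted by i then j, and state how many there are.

α = atan 0.55 = 28.81°;  2α = 57.62°
n_0 = (-0.8066, -0.5910)
n_1 = (+0.0849, -0.9964)
n_2 = (+0.9704, -0.2414)
n_3 = (+0.1898, +0.9818)
  (0,1): δ = 121.36°  ·
  (0,2): δ = 50.20°  ✓
  (0,3): δ = 42.83°  ✓
  (1,2): δ = 108.84°  ·
  (1,3): δ = 15.81°  ✓
  (2,3): δ = 86.97°  ·
antipodal pairs: 3

count = 3; pairs: (0,2), (0,3), (1,3)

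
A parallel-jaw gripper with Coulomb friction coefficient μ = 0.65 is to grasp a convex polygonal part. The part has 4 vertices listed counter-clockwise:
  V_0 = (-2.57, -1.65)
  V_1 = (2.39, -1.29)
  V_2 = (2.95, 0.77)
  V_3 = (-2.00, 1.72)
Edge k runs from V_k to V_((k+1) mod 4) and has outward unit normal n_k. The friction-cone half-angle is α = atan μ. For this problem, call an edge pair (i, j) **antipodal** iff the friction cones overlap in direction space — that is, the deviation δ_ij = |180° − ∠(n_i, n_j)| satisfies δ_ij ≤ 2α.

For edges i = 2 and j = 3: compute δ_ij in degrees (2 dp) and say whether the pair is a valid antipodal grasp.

α = atan 0.65 = 33.02°;  2α = 66.05°
edge 2: e_2 = (-4.95, +0.95);  n_2 = (+0.1885, +0.9821)
edge 3: e_3 = (-0.57, -3.37);  n_3 = (-0.9860, +0.1668)
∠(n_2, n_3) = 91.26°
δ = |180° − 91.26°| = 88.74°
88.74° > 2α = 66.05°  →  invalid

δ = 88.74°, invalid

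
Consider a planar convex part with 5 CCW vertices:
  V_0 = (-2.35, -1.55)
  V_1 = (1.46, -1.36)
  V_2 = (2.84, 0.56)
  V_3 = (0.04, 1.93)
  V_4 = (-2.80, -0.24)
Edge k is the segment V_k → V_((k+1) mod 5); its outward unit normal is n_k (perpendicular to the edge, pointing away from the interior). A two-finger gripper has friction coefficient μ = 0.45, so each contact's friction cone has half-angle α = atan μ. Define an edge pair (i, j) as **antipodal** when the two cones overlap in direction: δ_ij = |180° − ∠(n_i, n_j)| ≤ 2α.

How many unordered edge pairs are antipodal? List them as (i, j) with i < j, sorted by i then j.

α = atan 0.45 = 24.23°;  2α = 48.46°
n_0 = (+0.0498, -0.9988)
n_1 = (+0.8120, -0.5836)
n_2 = (+0.4395, +0.8982)
n_3 = (-0.6071, +0.7946)
n_4 = (-0.9458, -0.3249)
  (0,1): δ = 128.56°  ·
  (0,2): δ = 28.93°  ✓
  (0,3): δ = 34.53°  ✓
  (0,4): δ = 106.10°  ·
  (1,2): δ = 80.37°  ·
  (1,3): δ = 16.91°  ✓
  (1,4): δ = 54.66°  ·
  (2,3): δ = 116.55°  ·
  (2,4): δ = 44.97°  ✓
  (3,4): δ = 108.42°  ·
antipodal pairs: 4

count = 4; pairs: (0,2), (0,3), (1,3), (2,4)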